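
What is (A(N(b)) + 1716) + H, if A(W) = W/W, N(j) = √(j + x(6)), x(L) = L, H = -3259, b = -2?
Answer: -1542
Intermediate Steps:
N(j) = √(6 + j) (N(j) = √(j + 6) = √(6 + j))
A(W) = 1
(A(N(b)) + 1716) + H = (1 + 1716) - 3259 = 1717 - 3259 = -1542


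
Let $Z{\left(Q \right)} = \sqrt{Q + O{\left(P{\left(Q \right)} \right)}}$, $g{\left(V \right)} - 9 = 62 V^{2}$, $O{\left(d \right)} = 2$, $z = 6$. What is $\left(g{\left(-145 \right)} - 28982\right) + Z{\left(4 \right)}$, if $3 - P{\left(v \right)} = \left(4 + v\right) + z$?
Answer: $1274577 + \sqrt{6} \approx 1.2746 \cdot 10^{6}$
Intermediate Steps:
$P{\left(v \right)} = -7 - v$ ($P{\left(v \right)} = 3 - \left(\left(4 + v\right) + 6\right) = 3 - \left(10 + v\right) = -7 - v$)
$g{\left(V \right)} = 9 + 62 V^{2}$
$Z{\left(Q \right)} = \sqrt{2 + Q}$ ($Z{\left(Q \right)} = \sqrt{Q + 2} = \sqrt{2 + Q}$)
$\left(g{\left(-145 \right)} - 28982\right) + Z{\left(4 \right)} = \left(\left(9 + 62 \left(-145\right)^{2}\right) - 28982\right) + \sqrt{2 + 4} = \left(\left(9 + 62 \cdot 21025\right) - 28982\right) + \sqrt{6} = \left(\left(9 + 1303550\right) - 28982\right) + \sqrt{6} = \left(1303559 - 28982\right) + \sqrt{6} = 1274577 + \sqrt{6}$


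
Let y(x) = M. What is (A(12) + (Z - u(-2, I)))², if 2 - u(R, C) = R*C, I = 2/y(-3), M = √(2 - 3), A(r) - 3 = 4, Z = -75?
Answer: 4884 - 560*I ≈ 4884.0 - 560.0*I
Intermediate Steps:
A(r) = 7 (A(r) = 3 + 4 = 7)
M = I (M = √(-1) = I ≈ 1.0*I)
y(x) = I
I = -2*I (I = 2/I = 2*(-I) = -2*I ≈ -2.0*I)
u(R, C) = 2 - C*R (u(R, C) = 2 - R*C = 2 - C*R)
(A(12) + (Z - u(-2, I)))² = (7 + (-75 - (2 - 1*(-2*I)*(-2))))² = (7 + (-75 - (2 - 4*I)))² = (7 + (-75 + (-2 + 4*I)))² = (7 + (-77 + 4*I))² = (-70 + 4*I)²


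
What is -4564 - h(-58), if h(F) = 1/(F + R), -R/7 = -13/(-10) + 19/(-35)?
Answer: -2889002/633 ≈ -4564.0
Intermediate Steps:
R = -53/10 (R = -7*(-13/(-10) + 19/(-35)) = -7*(-13*(-⅒) + 19*(-1/35)) = -7*(13/10 - 19/35) = -7*53/70 = -53/10 ≈ -5.3000)
h(F) = 1/(-53/10 + F) (h(F) = 1/(F - 53/10) = 1/(-53/10 + F))
-4564 - h(-58) = -4564 - 10/(-53 + 10*(-58)) = -4564 - 10/(-53 - 580) = -4564 - 10/(-633) = -4564 - 10*(-1)/633 = -4564 - 1*(-10/633) = -4564 + 10/633 = -2889002/633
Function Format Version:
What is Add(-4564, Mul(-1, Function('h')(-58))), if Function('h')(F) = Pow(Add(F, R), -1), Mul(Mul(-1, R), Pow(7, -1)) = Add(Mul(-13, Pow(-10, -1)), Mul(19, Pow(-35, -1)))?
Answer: Rational(-2889002, 633) ≈ -4564.0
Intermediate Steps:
R = Rational(-53, 10) (R = Mul(-7, Add(Mul(-13, Pow(-10, -1)), Mul(19, Pow(-35, -1)))) = Mul(-7, Add(Mul(-13, Rational(-1, 10)), Mul(19, Rational(-1, 35)))) = Mul(-7, Add(Rational(13, 10), Rational(-19, 35))) = Mul(-7, Rational(53, 70)) = Rational(-53, 10) ≈ -5.3000)
Function('h')(F) = Pow(Add(Rational(-53, 10), F), -1) (Function('h')(F) = Pow(Add(F, Rational(-53, 10)), -1) = Pow(Add(Rational(-53, 10), F), -1))
Add(-4564, Mul(-1, Function('h')(-58))) = Add(-4564, Mul(-1, Mul(10, Pow(Add(-53, Mul(10, -58)), -1)))) = Add(-4564, Mul(-1, Mul(10, Pow(Add(-53, -580), -1)))) = Add(-4564, Mul(-1, Mul(10, Pow(-633, -1)))) = Add(-4564, Mul(-1, Mul(10, Rational(-1, 633)))) = Add(-4564, Mul(-1, Rational(-10, 633))) = Add(-4564, Rational(10, 633)) = Rational(-2889002, 633)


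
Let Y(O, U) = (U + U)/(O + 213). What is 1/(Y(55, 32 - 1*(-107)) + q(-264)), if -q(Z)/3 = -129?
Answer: 134/51997 ≈ 0.0025771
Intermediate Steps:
Y(O, U) = 2*U/(213 + O) (Y(O, U) = (2*U)/(213 + O) = 2*U/(213 + O))
q(Z) = 387 (q(Z) = -3*(-129) = 387)
1/(Y(55, 32 - 1*(-107)) + q(-264)) = 1/(2*(32 - 1*(-107))/(213 + 55) + 387) = 1/(2*(32 + 107)/268 + 387) = 1/(2*139*(1/268) + 387) = 1/(139/134 + 387) = 1/(51997/134) = 134/51997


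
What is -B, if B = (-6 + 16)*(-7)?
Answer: 70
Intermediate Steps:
B = -70 (B = 10*(-7) = -70)
-B = -1*(-70) = 70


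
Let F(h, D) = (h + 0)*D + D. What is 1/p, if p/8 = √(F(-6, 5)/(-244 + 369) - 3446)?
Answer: -I*√86155/137848 ≈ -0.0021293*I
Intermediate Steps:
F(h, D) = D + D*h (F(h, D) = h*D + D = D*h + D = D + D*h)
p = 8*I*√86155/5 (p = 8*√((5*(1 - 6))/(-244 + 369) - 3446) = 8*√((5*(-5))/125 - 3446) = 8*√(-25*1/125 - 3446) = 8*√(-⅕ - 3446) = 8*√(-17231/5) = 8*(I*√86155/5) = 8*I*√86155/5 ≈ 469.63*I)
1/p = 1/(8*I*√86155/5) = -I*√86155/137848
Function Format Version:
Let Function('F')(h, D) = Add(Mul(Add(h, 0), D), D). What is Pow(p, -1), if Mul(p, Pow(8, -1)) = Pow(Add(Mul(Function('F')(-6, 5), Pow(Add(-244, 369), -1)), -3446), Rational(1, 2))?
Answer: Mul(Rational(-1, 137848), I, Pow(86155, Rational(1, 2))) ≈ Mul(-0.0021293, I)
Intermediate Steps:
Function('F')(h, D) = Add(D, Mul(D, h)) (Function('F')(h, D) = Add(Mul(h, D), D) = Add(Mul(D, h), D) = Add(D, Mul(D, h)))
p = Mul(Rational(8, 5), I, Pow(86155, Rational(1, 2))) (p = Mul(8, Pow(Add(Mul(Mul(5, Add(1, -6)), Pow(Add(-244, 369), -1)), -3446), Rational(1, 2))) = Mul(8, Pow(Add(Mul(Mul(5, -5), Pow(125, -1)), -3446), Rational(1, 2))) = Mul(8, Pow(Add(Mul(-25, Rational(1, 125)), -3446), Rational(1, 2))) = Mul(8, Pow(Add(Rational(-1, 5), -3446), Rational(1, 2))) = Mul(8, Pow(Rational(-17231, 5), Rational(1, 2))) = Mul(8, Mul(Rational(1, 5), I, Pow(86155, Rational(1, 2)))) = Mul(Rational(8, 5), I, Pow(86155, Rational(1, 2))) ≈ Mul(469.63, I))
Pow(p, -1) = Pow(Mul(Rational(8, 5), I, Pow(86155, Rational(1, 2))), -1) = Mul(Rational(-1, 137848), I, Pow(86155, Rational(1, 2)))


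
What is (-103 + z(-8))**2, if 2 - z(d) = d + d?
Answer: 7225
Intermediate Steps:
z(d) = 2 - 2*d (z(d) = 2 - (d + d) = 2 - 2*d)
(-103 + z(-8))**2 = (-103 + (2 - 2*(-8)))**2 = (-103 + (2 + 16))**2 = (-103 + 18)**2 = (-85)**2 = 7225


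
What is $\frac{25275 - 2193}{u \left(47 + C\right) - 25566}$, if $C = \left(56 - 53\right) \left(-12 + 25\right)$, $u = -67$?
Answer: $- \frac{11541}{15664} \approx -0.73678$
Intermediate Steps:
$C = 39$ ($C = 3 \cdot 13 = 39$)
$\frac{25275 - 2193}{u \left(47 + C\right) - 25566} = \frac{25275 - 2193}{- 67 \left(47 + 39\right) - 25566} = \frac{23082}{\left(-67\right) 86 - 25566} = \frac{23082}{-5762 - 25566} = \frac{23082}{-31328} = 23082 \left(- \frac{1}{31328}\right) = - \frac{11541}{15664}$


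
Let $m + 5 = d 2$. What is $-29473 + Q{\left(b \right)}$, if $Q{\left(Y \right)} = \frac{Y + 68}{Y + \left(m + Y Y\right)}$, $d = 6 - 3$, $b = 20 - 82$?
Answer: $- \frac{37165451}{1261} \approx -29473.0$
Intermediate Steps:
$b = -62$
$d = 3$ ($d = 6 - 3 = 3$)
$m = 1$ ($m = -5 + 3 \cdot 2 = -5 + 6 = 1$)
$Q{\left(Y \right)} = \frac{68 + Y}{1 + Y + Y^{2}}$ ($Q{\left(Y \right)} = \frac{Y + 68}{Y + \left(1 + Y Y\right)} = \frac{68 + Y}{Y + \left(1 + Y^{2}\right)} = \frac{68 + Y}{1 + Y + Y^{2}}$)
$-29473 + Q{\left(b \right)} = -29473 + \frac{68 - 62}{1 - 62 + \left(-62\right)^{2}} = -29473 + \frac{1}{1 - 62 + 3844} \cdot 6 = -29473 + \frac{1}{3783} \cdot 6 = -29473 + \frac{2}{1261} = - \frac{37165451}{1261}$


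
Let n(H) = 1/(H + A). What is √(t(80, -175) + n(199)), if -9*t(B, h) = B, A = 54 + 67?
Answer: I*√127955/120 ≈ 2.9809*I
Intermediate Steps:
A = 121
t(B, h) = -B/9
n(H) = 1/(121 + H) (n(H) = 1/(H + 121) = 1/(121 + H))
√(t(80, -175) + n(199)) = √(-⅑*80 + 1/(121 + 199)) = √(-80/9 + 1/320) = √(-25591/2880) = I*√127955/120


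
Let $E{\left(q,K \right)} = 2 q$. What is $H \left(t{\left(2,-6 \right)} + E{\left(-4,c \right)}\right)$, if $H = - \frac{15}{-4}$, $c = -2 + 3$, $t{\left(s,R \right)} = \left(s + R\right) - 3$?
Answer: $- \frac{225}{4} \approx -56.25$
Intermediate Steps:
$t{\left(s,R \right)} = -3 + R + s$ ($t{\left(s,R \right)} = \left(R + s\right) - 3 = -3 + R + s$)
$c = 1$
$H = \frac{15}{4}$ ($H = \left(-15\right) \left(- \frac{1}{4}\right) = \frac{15}{4} \approx 3.75$)
$H \left(t{\left(2,-6 \right)} + E{\left(-4,c \right)}\right) = \frac{15 \left(\left(-3 - 6 + 2\right) + 2 \left(-4\right)\right)}{4} = \frac{15 \left(-7 - 8\right)}{4} = \frac{15}{4} \left(-15\right) = - \frac{225}{4}$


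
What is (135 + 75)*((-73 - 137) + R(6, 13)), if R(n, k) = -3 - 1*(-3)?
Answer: -44100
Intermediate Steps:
R(n, k) = 0 (R(n, k) = -3 + 3 = 0)
(135 + 75)*((-73 - 137) + R(6, 13)) = (135 + 75)*((-73 - 137) + 0) = 210*(-210 + 0) = 210*(-210) = -44100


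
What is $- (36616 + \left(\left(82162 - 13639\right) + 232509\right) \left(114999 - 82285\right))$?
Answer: $-9847997464$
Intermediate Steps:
$- (36616 + \left(\left(82162 - 13639\right) + 232509\right) \left(114999 - 82285\right)) = - (36616 + \left(\left(82162 - 13639\right) + 232509\right) 32714) = - (36616 + \left(68523 + 232509\right) 32714) = - (36616 + 301032 \cdot 32714) = - (36616 + 9847960848) = \left(-1\right) 9847997464 = -9847997464$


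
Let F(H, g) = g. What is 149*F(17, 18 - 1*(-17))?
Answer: 5215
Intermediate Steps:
149*F(17, 18 - 1*(-17)) = 149*(18 - 1*(-17)) = 149*(18 + 17) = 149*35 = 5215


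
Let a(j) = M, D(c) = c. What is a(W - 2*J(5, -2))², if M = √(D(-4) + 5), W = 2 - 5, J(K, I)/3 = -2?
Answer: 1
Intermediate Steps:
J(K, I) = -6 (J(K, I) = 3*(-2) = -6)
W = -3
M = 1 (M = √(-4 + 5) = √1 = 1)
a(j) = 1
a(W - 2*J(5, -2))² = 1² = 1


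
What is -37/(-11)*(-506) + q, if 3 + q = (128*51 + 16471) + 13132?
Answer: 34426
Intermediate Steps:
q = 36128 (q = -3 + ((128*51 + 16471) + 13132) = -3 + ((6528 + 16471) + 13132) = -3 + (22999 + 13132) = -3 + 36131 = 36128)
-37/(-11)*(-506) + q = -37/(-11)*(-506) + 36128 = -37*(-1/11)*(-506) + 36128 = (37/11)*(-506) + 36128 = -1702 + 36128 = 34426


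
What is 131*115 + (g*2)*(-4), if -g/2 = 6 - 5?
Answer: 15081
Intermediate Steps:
g = -2 (g = -2*(6 - 5) = -2*1 = -2)
131*115 + (g*2)*(-4) = 131*115 - 2*2*(-4) = 15065 - 4*(-4) = 15065 + 16 = 15081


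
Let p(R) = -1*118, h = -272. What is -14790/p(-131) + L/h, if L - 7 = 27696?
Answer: 376963/16048 ≈ 23.490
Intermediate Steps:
L = 27703 (L = 7 + 27696 = 27703)
p(R) = -118
-14790/p(-131) + L/h = -14790/(-118) + 27703/(-272) = -14790*(-1/118) + 27703*(-1/272) = 7395/59 - 27703/272 = 376963/16048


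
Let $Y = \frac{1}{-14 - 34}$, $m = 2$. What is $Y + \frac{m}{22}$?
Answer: $\frac{37}{528} \approx 0.070076$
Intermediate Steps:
$Y = - \frac{1}{48}$ ($Y = \frac{1}{-48} = - \frac{1}{48} \approx -0.020833$)
$Y + \frac{m}{22} = - \frac{1}{48} + \frac{1}{22} \cdot 2 = - \frac{1}{48} + \frac{1}{11} = \frac{37}{528}$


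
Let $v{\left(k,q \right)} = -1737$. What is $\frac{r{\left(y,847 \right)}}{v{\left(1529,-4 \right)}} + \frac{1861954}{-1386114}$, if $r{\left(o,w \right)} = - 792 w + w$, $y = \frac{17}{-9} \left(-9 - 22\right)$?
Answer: $\frac{154238380880}{401280003} \approx 384.37$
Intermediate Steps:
$y = \frac{527}{9}$ ($y = 17 \left(- \frac{1}{9}\right) \left(-31\right) = \left(- \frac{17}{9}\right) \left(-31\right) = \frac{527}{9} \approx 58.556$)
$r{\left(o,w \right)} = - 791 w$
$\frac{r{\left(y,847 \right)}}{v{\left(1529,-4 \right)}} + \frac{1861954}{-1386114} = \frac{\left(-791\right) 847}{-1737} + \frac{1861954}{-1386114} = \left(-669977\right) \left(- \frac{1}{1737}\right) + 1861954 \left(- \frac{1}{1386114}\right) = \frac{669977}{1737} - \frac{930977}{693057} = \frac{154238380880}{401280003}$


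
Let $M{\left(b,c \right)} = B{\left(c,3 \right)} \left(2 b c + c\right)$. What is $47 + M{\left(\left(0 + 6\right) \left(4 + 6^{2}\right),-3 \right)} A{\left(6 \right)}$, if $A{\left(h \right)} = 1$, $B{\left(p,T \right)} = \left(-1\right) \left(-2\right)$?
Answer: $-2839$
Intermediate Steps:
$B{\left(p,T \right)} = 2$
$M{\left(b,c \right)} = 2 c + 4 b c$ ($M{\left(b,c \right)} = 2 \left(2 b c + c\right) = 2 \left(c + 2 b c\right) = 2 c + 4 b c$)
$47 + M{\left(\left(0 + 6\right) \left(4 + 6^{2}\right),-3 \right)} A{\left(6 \right)} = 47 + 2 \left(-3\right) \left(1 + 2 \left(0 + 6\right) \left(4 + 6^{2}\right)\right) 1 = 47 + 2 \left(-3\right) \left(1 + 2 \cdot 6 \left(4 + 36\right)\right) 1 = 47 + 2 \left(-3\right) \left(1 + 2 \cdot 6 \cdot 40\right) 1 = 47 + 2 \left(-3\right) \left(1 + 2 \cdot 240\right) 1 = 47 + 2 \left(-3\right) \left(1 + 480\right) 1 = 47 + 2 \left(-3\right) 481 \cdot 1 = 47 - 2886 = -2839$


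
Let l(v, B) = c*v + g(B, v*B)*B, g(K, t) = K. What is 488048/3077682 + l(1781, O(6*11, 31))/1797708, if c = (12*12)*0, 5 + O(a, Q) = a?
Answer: 148136641451/922128925476 ≈ 0.16065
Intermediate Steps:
O(a, Q) = -5 + a
c = 0 (c = 144*0 = 0)
l(v, B) = B² (l(v, B) = 0*v + B*B = 0 + B² = B²)
488048/3077682 + l(1781, O(6*11, 31))/1797708 = 488048/3077682 + (-5 + 6*11)²/1797708 = 488048*(1/3077682) + (-5 + 66)²*(1/1797708) = 244024/1538841 + 61²*(1/1797708) = 244024/1538841 + 3721*(1/1797708) = 244024/1538841 + 3721/1797708 = 148136641451/922128925476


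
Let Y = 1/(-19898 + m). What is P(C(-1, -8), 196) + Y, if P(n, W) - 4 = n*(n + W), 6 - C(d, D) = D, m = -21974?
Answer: 123271167/41872 ≈ 2944.0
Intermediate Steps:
C(d, D) = 6 - D
P(n, W) = 4 + n*(W + n) (P(n, W) = 4 + n*(n + W) = 4 + n*(W + n))
Y = -1/41872 (Y = 1/(-19898 - 21974) = 1/(-41872) = -1/41872 ≈ -2.3882e-5)
P(C(-1, -8), 196) + Y = (4 + (6 - 1*(-8))² + 196*(6 - 1*(-8))) - 1/41872 = (4 + (6 + 8)² + 196*(6 + 8)) - 1/41872 = (4 + 14² + 196*14) - 1/41872 = (4 + 196 + 2744) - 1/41872 = 2944 - 1/41872 = 123271167/41872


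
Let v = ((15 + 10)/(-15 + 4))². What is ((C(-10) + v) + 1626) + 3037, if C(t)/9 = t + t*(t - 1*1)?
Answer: 673748/121 ≈ 5568.2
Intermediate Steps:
C(t) = 9*t + 9*t*(-1 + t) (C(t) = 9*(t + t*(t - 1*1)) = 9*(t + t*(t - 1)) = 9*(t + t*(-1 + t)) = 9*t + 9*t*(-1 + t))
v = 625/121 (v = (25/(-11))² = (25*(-1/11))² = (-25/11)² = 625/121 ≈ 5.1653)
((C(-10) + v) + 1626) + 3037 = ((9*(-10)² + 625/121) + 1626) + 3037 = ((9*100 + 625/121) + 1626) + 3037 = ((900 + 625/121) + 1626) + 3037 = (109525/121 + 1626) + 3037 = 306271/121 + 3037 = 673748/121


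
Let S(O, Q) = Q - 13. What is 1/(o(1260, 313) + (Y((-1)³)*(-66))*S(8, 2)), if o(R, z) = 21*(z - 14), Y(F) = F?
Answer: 1/5553 ≈ 0.00018008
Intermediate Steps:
o(R, z) = -294 + 21*z (o(R, z) = 21*(-14 + z) = -294 + 21*z)
S(O, Q) = -13 + Q
1/(o(1260, 313) + (Y((-1)³)*(-66))*S(8, 2)) = 1/((-294 + 21*313) + ((-1)³*(-66))*(-13 + 2)) = 1/((-294 + 6573) - 1*(-66)*(-11)) = 1/(6279 + 66*(-11)) = 1/(6279 - 726) = 1/5553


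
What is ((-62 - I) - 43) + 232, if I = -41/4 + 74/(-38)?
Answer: 10579/76 ≈ 139.20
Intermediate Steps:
I = -927/76 (I = -41*1/4 + 74*(-1/38) = -41/4 - 37/19 = -927/76 ≈ -12.197)
((-62 - I) - 43) + 232 = ((-62 - 1*(-927/76)) - 43) + 232 = ((-62 + 927/76) - 43) + 232 = (-3785/76 - 43) + 232 = -7053/76 + 232 = 10579/76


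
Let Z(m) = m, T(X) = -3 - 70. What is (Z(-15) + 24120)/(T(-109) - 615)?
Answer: -24105/688 ≈ -35.036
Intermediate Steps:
T(X) = -73
(Z(-15) + 24120)/(T(-109) - 615) = (-15 + 24120)/(-73 - 615) = 24105/(-688) = 24105*(-1/688) = -24105/688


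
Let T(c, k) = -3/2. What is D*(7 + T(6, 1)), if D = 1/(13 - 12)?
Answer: 11/2 ≈ 5.5000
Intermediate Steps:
D = 1 (D = 1/1 = 1)
T(c, k) = -3/2 (T(c, k) = -3*½ = -3/2)
D*(7 + T(6, 1)) = 1*(7 - 3/2) = 1*(11/2) = 11/2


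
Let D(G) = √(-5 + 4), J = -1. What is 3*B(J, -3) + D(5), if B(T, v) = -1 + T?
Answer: -6 + I ≈ -6.0 + 1.0*I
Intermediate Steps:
D(G) = I (D(G) = √(-1) = I)
3*B(J, -3) + D(5) = 3*(-1 - 1) + I = 3*(-2) + I = -6 + I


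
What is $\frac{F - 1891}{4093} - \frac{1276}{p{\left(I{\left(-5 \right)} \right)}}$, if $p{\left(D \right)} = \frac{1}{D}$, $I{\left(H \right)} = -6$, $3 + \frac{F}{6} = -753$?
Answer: $\frac{31329581}{4093} \approx 7654.4$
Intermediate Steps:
$F = -4536$ ($F = -18 + 6 \left(-753\right) = -18 - 4518 = -4536$)
$\frac{F - 1891}{4093} - \frac{1276}{p{\left(I{\left(-5 \right)} \right)}} = \frac{-4536 - 1891}{4093} - \frac{1276}{\frac{1}{-6}} = \left(-4536 - 1891\right) \frac{1}{4093} - \frac{1276}{- \frac{1}{6}} = \left(-6427\right) \frac{1}{4093} - -7656 = - \frac{6427}{4093} + 7656 = \frac{31329581}{4093}$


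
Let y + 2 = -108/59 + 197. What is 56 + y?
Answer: 14701/59 ≈ 249.17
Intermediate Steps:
y = 11397/59 (y = -2 + (-108/59 + 197) = -2 + 11515/59 = 11397/59 ≈ 193.17)
56 + y = 56 + 11397/59 = 14701/59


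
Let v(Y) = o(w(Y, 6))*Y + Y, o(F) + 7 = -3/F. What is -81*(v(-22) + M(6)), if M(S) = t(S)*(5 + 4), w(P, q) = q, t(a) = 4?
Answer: -14499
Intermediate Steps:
o(F) = -7 - 3/F
M(S) = 36 (M(S) = 4*(5 + 4) = 4*9 = 36)
v(Y) = -13*Y/2 (v(Y) = (-7 - 3/6)*Y + Y = (-7 - 3*⅙)*Y + Y = (-7 - ½)*Y + Y = -15*Y/2 + Y = -13*Y/2)
-81*(v(-22) + M(6)) = -81*(-13/2*(-22) + 36) = -81*(143 + 36) = -81*179 = -14499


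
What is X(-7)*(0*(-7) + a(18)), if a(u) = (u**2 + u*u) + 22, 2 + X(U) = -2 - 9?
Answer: -8710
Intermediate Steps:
X(U) = -13 (X(U) = -2 + (-2 - 9) = -2 - 11 = -13)
a(u) = 22 + 2*u**2 (a(u) = (u**2 + u**2) + 22 = 2*u**2 + 22 = 22 + 2*u**2)
X(-7)*(0*(-7) + a(18)) = -13*(0*(-7) + (22 + 2*18**2)) = -13*(0 + (22 + 2*324)) = -13*(0 + (22 + 648)) = -13*(0 + 670) = -13*670 = -8710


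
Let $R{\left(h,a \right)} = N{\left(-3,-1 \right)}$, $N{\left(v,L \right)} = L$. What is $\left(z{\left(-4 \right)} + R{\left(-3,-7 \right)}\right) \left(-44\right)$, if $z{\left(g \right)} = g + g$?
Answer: $396$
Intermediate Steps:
$R{\left(h,a \right)} = -1$
$z{\left(g \right)} = 2 g$
$\left(z{\left(-4 \right)} + R{\left(-3,-7 \right)}\right) \left(-44\right) = \left(2 \left(-4\right) - 1\right) \left(-44\right) = \left(-8 - 1\right) \left(-44\right) = \left(-9\right) \left(-44\right) = 396$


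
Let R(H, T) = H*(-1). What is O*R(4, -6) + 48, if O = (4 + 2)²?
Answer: -96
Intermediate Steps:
R(H, T) = -H
O = 36 (O = 6² = 36)
O*R(4, -6) + 48 = 36*(-1*4) + 48 = 36*(-4) + 48 = -144 + 48 = -96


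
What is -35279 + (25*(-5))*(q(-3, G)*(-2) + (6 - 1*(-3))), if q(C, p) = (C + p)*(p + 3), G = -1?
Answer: -38404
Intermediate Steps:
q(C, p) = (3 + p)*(C + p) (q(C, p) = (C + p)*(3 + p) = (3 + p)*(C + p))
-35279 + (25*(-5))*(q(-3, G)*(-2) + (6 - 1*(-3))) = -35279 + (25*(-5))*(((-1)² + 3*(-3) + 3*(-1) - 3*(-1))*(-2) + (6 - 1*(-3))) = -35279 - 125*((1 - 9 - 3 + 3)*(-2) + (6 + 3)) = -35279 - 125*(-8*(-2) + 9) = -35279 - 125*(16 + 9) = -35279 - 125*25 = -35279 - 3125 = -38404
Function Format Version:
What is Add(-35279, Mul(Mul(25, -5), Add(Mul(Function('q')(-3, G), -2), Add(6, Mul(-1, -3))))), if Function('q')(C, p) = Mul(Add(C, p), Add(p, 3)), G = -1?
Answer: -38404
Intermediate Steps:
Function('q')(C, p) = Mul(Add(3, p), Add(C, p)) (Function('q')(C, p) = Mul(Add(C, p), Add(3, p)) = Mul(Add(3, p), Add(C, p)))
Add(-35279, Mul(Mul(25, -5), Add(Mul(Function('q')(-3, G), -2), Add(6, Mul(-1, -3))))) = Add(-35279, Mul(Mul(25, -5), Add(Mul(Add(Pow(-1, 2), Mul(3, -3), Mul(3, -1), Mul(-3, -1)), -2), Add(6, Mul(-1, -3))))) = Add(-35279, Mul(-125, Add(Mul(Add(1, -9, -3, 3), -2), Add(6, 3)))) = Add(-35279, Mul(-125, Add(Mul(-8, -2), 9))) = Add(-35279, Mul(-125, Add(16, 9))) = Add(-35279, Mul(-125, 25)) = Add(-35279, -3125) = -38404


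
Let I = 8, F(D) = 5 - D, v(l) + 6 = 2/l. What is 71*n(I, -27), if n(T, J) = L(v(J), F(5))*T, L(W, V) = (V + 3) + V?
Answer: 1704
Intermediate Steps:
v(l) = -6 + 2/l
L(W, V) = 3 + 2*V (L(W, V) = (3 + V) + V = 3 + 2*V)
n(T, J) = 3*T (n(T, J) = (3 + 2*(5 - 1*5))*T = (3 + 2*(5 - 5))*T = (3 + 2*0)*T = (3 + 0)*T = 3*T)
71*n(I, -27) = 71*(3*8) = 71*24 = 1704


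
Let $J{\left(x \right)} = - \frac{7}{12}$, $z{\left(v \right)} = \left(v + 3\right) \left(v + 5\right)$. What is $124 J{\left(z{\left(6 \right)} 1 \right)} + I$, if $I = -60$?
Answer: $- \frac{397}{3} \approx -132.33$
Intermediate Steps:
$z{\left(v \right)} = \left(3 + v\right) \left(5 + v\right)$
$J{\left(x \right)} = - \frac{7}{12}$ ($J{\left(x \right)} = \left(-7\right) \frac{1}{12} = - \frac{7}{12}$)
$124 J{\left(z{\left(6 \right)} 1 \right)} + I = 124 \left(- \frac{7}{12}\right) - 60 = - \frac{217}{3} - 60 = - \frac{397}{3}$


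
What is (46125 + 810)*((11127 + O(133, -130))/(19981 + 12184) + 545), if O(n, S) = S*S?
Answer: 23545213632/919 ≈ 2.5620e+7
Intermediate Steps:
O(n, S) = S²
(46125 + 810)*((11127 + O(133, -130))/(19981 + 12184) + 545) = (46125 + 810)*((11127 + (-130)²)/(19981 + 12184) + 545) = 46935*((11127 + 16900)/32165 + 545) = 46935*(28027*(1/32165) + 545) = 46935*(28027/32165 + 545) = 46935*(17557952/32165) = 23545213632/919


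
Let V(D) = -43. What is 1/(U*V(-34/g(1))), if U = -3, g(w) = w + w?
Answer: 1/129 ≈ 0.0077519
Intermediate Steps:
g(w) = 2*w
1/(U*V(-34/g(1))) = 1/(-3*(-43)) = 1/129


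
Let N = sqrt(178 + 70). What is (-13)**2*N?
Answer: 338*sqrt(62) ≈ 2661.4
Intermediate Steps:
N = 2*sqrt(62) (N = sqrt(248) = 2*sqrt(62) ≈ 15.748)
(-13)**2*N = (-13)**2*(2*sqrt(62)) = 169*(2*sqrt(62)) = 338*sqrt(62)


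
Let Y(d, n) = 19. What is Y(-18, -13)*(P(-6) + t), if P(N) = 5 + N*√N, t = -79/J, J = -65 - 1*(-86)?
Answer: 494/21 - 114*I*√6 ≈ 23.524 - 279.24*I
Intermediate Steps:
J = 21 (J = -65 + 86 = 21)
t = -79/21 ≈ -3.7619
P(N) = 5 + N^(3/2)
Y(-18, -13)*(P(-6) + t) = 19*((5 + (-6)^(3/2)) - 79/21) = 19*((5 - 6*I*√6) - 79/21) = 19*(26/21 - 6*I*√6) = 494/21 - 114*I*√6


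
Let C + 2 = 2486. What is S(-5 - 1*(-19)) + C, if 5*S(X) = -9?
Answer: 12411/5 ≈ 2482.2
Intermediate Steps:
C = 2484 (C = -2 + 2486 = 2484)
S(X) = -9/5 (S(X) = (⅕)*(-9) = -9/5)
S(-5 - 1*(-19)) + C = -9/5 + 2484 = 12411/5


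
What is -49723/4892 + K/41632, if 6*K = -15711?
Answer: -1041438819/101831872 ≈ -10.227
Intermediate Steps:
K = -5237/2 (K = (1/6)*(-15711) = -5237/2 ≈ -2618.5)
-49723/4892 + K/41632 = -49723/4892 - 5237/2/41632 = -49723*1/4892 - 5237/2*1/41632 = -49723/4892 - 5237/83264 = -1041438819/101831872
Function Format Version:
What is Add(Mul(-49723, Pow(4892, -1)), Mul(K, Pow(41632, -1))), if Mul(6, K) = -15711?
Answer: Rational(-1041438819, 101831872) ≈ -10.227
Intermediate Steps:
K = Rational(-5237, 2) (K = Mul(Rational(1, 6), -15711) = Rational(-5237, 2) ≈ -2618.5)
Add(Mul(-49723, Pow(4892, -1)), Mul(K, Pow(41632, -1))) = Add(Mul(-49723, Pow(4892, -1)), Mul(Rational(-5237, 2), Pow(41632, -1))) = Add(Mul(-49723, Rational(1, 4892)), Mul(Rational(-5237, 2), Rational(1, 41632))) = Add(Rational(-49723, 4892), Rational(-5237, 83264)) = Rational(-1041438819, 101831872)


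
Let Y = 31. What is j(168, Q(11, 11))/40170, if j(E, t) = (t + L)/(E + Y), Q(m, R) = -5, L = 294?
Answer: 289/7993830 ≈ 3.6153e-5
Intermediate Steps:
j(E, t) = (294 + t)/(31 + E) (j(E, t) = (t + 294)/(E + 31) = (294 + t)/(31 + E))
j(168, Q(11, 11))/40170 = ((294 - 5)/(31 + 168))/40170 = (289/199)*(1/40170) = 289/7993830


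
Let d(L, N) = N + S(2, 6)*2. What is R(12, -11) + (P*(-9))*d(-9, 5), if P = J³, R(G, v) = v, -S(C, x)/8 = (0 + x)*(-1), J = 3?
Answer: -24554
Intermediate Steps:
S(C, x) = 8*x (S(C, x) = -8*(0 + x)*(-1) = -8*x*(-1) = -(-8)*x = 8*x)
d(L, N) = 96 + N (d(L, N) = N + (8*6)*2 = N + 48*2 = N + 96 = 96 + N)
P = 27 (P = 3³ = 27)
R(12, -11) + (P*(-9))*d(-9, 5) = -11 + (27*(-9))*(96 + 5) = -11 - 243*101 = -11 - 24543 = -24554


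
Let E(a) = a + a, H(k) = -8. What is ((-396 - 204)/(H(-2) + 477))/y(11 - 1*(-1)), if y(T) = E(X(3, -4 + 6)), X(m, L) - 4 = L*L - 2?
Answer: -50/469 ≈ -0.10661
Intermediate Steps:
X(m, L) = 2 + L² (X(m, L) = 4 + (L*L - 2) = 4 + (L² - 2) = 4 + (-2 + L²) = 2 + L²)
E(a) = 2*a
y(T) = 12 (y(T) = 2*(2 + (-4 + 6)²) = 2*(2 + 2²) = 2*(2 + 4) = 2*6 = 12)
((-396 - 204)/(H(-2) + 477))/y(11 - 1*(-1)) = ((-396 - 204)/(-8 + 477))/12 = -600/469*(1/12) = -600*1/469*(1/12) = -600/469*1/12 = -50/469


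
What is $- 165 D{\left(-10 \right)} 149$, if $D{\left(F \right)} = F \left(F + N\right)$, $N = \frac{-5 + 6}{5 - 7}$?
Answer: $-2581425$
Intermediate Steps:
$N = - \frac{1}{2}$ ($N = 1 \frac{1}{-2} = 1 \left(- \frac{1}{2}\right) = - \frac{1}{2} \approx -0.5$)
$D{\left(F \right)} = F \left(- \frac{1}{2} + F\right)$ ($D{\left(F \right)} = F \left(F - \frac{1}{2}\right) = F \left(- \frac{1}{2} + F\right)$)
$- 165 D{\left(-10 \right)} 149 = - 165 \left(- 10 \left(- \frac{1}{2} - 10\right)\right) 149 = - 165 \left(\left(-10\right) \left(- \frac{21}{2}\right)\right) 149 = \left(-165\right) 105 \cdot 149 = \left(-17325\right) 149 = -2581425$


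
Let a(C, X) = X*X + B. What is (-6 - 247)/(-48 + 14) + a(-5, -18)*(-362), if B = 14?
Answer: -4159851/34 ≈ -1.2235e+5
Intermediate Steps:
a(C, X) = 14 + X**2 (a(C, X) = X*X + 14 = X**2 + 14 = 14 + X**2)
(-6 - 247)/(-48 + 14) + a(-5, -18)*(-362) = (-6 - 247)/(-48 + 14) + (14 + (-18)**2)*(-362) = -253/(-34) + (14 + 324)*(-362) = -253*(-1/34) + 338*(-362) = 253/34 - 122356 = -4159851/34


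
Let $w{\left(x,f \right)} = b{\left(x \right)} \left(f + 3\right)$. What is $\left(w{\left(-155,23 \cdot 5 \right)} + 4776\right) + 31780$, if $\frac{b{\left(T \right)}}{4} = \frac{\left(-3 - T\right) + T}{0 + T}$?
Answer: $\frac{5667596}{155} \approx 36565.0$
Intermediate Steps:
$b{\left(T \right)} = - \frac{12}{T}$ ($b{\left(T \right)} = 4 \frac{\left(-3 - T\right) + T}{0 + T} = 4 \left(- \frac{3}{T}\right) = - \frac{12}{T}$)
$w{\left(x,f \right)} = - \frac{12 \left(3 + f\right)}{x}$ ($w{\left(x,f \right)} = - \frac{12}{x} \left(f + 3\right) = - \frac{12}{x} \left(3 + f\right) = - \frac{12 \left(3 + f\right)}{x}$)
$\left(w{\left(-155,23 \cdot 5 \right)} + 4776\right) + 31780 = \left(\frac{12 \left(-3 - 23 \cdot 5\right)}{-155} + 4776\right) + 31780 = \left(12 \left(- \frac{1}{155}\right) \left(-3 - 115\right) + 4776\right) + 31780 = \left(12 \left(- \frac{1}{155}\right) \left(-118\right) + 4776\right) + 31780 = \left(\frac{1416}{155} + 4776\right) + 31780 = \frac{741696}{155} + 31780 = \frac{5667596}{155}$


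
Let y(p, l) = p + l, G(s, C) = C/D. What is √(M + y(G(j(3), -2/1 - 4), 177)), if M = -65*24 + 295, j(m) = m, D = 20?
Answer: I*√108830/10 ≈ 32.989*I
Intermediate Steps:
G(s, C) = C/20
y(p, l) = l + p
M = -1265 (M = -1560 + 295 = -1265)
√(M + y(G(j(3), -2/1 - 4), 177)) = √(-1265 + (177 + (-2/1 - 4)/20)) = √(-1265 + (177 + (-2*1 - 4)/20)) = √(-1265 + (177 + (-2 - 4)/20)) = √(-1265 + (177 + (1/20)*(-6))) = √(-1265 + (177 - 3/10)) = √(-1265 + 1767/10) = √(-10883/10) = I*√108830/10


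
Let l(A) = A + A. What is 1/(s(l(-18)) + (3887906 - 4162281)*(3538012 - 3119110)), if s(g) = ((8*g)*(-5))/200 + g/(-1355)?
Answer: -1355/155738600108958 ≈ -8.7005e-12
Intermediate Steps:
l(A) = 2*A
s(g) = -272*g/1355 (s(g) = -40*g*(1/200) + g*(-1/1355) = -g/5 - g/1355 = -272*g/1355)
1/(s(l(-18)) + (3887906 - 4162281)*(3538012 - 3119110)) = 1/(-544*(-18)/1355 + (3887906 - 4162281)*(3538012 - 3119110)) = 1/(-272/1355*(-36) - 274375*418902) = 1/(9792/1355 - 114936236250) = 1/(-155738600108958/1355) = -1355/155738600108958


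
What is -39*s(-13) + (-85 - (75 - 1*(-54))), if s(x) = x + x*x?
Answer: -6298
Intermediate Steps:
s(x) = x + x**2
-39*s(-13) + (-85 - (75 - 1*(-54))) = -(-507)*(1 - 13) + (-85 - (75 - 1*(-54))) = -(-507)*(-12) + (-85 - (75 + 54)) = -39*156 + (-85 - 1*129) = -6084 + (-85 - 129) = -6084 - 214 = -6298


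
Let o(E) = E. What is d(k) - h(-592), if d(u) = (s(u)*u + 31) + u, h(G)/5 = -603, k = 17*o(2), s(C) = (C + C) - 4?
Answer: 5256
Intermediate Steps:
s(C) = -4 + 2*C (s(C) = 2*C - 4 = -4 + 2*C)
k = 34 (k = 17*2 = 34)
h(G) = -3015 (h(G) = 5*(-603) = -3015)
d(u) = 31 + u + u*(-4 + 2*u) (d(u) = ((-4 + 2*u)*u + 31) + u = (u*(-4 + 2*u) + 31) + u = (31 + u*(-4 + 2*u)) + u = 31 + u + u*(-4 + 2*u))
d(k) - h(-592) = (31 + 34 + 2*34*(-2 + 34)) - 1*(-3015) = (31 + 34 + 2*34*32) + 3015 = (31 + 34 + 2176) + 3015 = 2241 + 3015 = 5256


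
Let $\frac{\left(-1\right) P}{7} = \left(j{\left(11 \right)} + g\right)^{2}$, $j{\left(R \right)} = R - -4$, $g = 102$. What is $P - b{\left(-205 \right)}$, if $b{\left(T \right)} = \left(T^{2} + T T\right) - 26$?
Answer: $-179847$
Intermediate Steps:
$j{\left(R \right)} = 4 + R$ ($j{\left(R \right)} = R + 4 = 4 + R$)
$P = -95823$ ($P = - 7 \left(\left(4 + 11\right) + 102\right)^{2} = - 7 \left(15 + 102\right)^{2} = - 7 \cdot 117^{2} = \left(-7\right) 13689 = -95823$)
$b{\left(T \right)} = -26 + 2 T^{2}$ ($b{\left(T \right)} = \left(T^{2} + T^{2}\right) - 26 = 2 T^{2} - 26 = -26 + 2 T^{2}$)
$P - b{\left(-205 \right)} = -95823 - \left(-26 + 2 \left(-205\right)^{2}\right) = -95823 - \left(-26 + 2 \cdot 42025\right) = -95823 - \left(-26 + 84050\right) = -95823 - 84024 = -179847$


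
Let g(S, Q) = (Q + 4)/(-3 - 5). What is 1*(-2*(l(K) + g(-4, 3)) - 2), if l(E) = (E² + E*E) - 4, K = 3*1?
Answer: -113/4 ≈ -28.250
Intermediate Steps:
g(S, Q) = -½ - Q/8 (g(S, Q) = (4 + Q)/(-8) = (4 + Q)*(-⅛) = -½ - Q/8)
K = 3
l(E) = -4 + 2*E² (l(E) = (E² + E²) - 4 = 2*E² - 4 = -4 + 2*E²)
1*(-2*(l(K) + g(-4, 3)) - 2) = 1*(-2*((-4 + 2*3²) + (-½ - ⅛*3)) - 2) = 1*(-2*((-4 + 2*9) + (-½ - 3/8)) - 2) = 1*(-2*((-4 + 18) - 7/8) - 2) = 1*(-2*(14 - 7/8) - 2) = 1*(-2*105/8 - 2) = 1*(-105/4 - 2) = 1*(-113/4) = -113/4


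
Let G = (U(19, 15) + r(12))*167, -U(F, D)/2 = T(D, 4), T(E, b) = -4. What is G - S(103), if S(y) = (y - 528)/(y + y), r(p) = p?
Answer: 688465/206 ≈ 3342.1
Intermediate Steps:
U(F, D) = 8 (U(F, D) = -2*(-4) = 8)
S(y) = (-528 + y)/(2*y) (S(y) = (-528 + y)/((2*y)) = (-528 + y)*(1/(2*y)) = (-528 + y)/(2*y))
G = 3340 (G = (8 + 12)*167 = 20*167 = 3340)
G - S(103) = 3340 - (-528 + 103)/(2*103) = 3340 - (-425)/(2*103) = 3340 - 1*(-425/206) = 3340 + 425/206 = 688465/206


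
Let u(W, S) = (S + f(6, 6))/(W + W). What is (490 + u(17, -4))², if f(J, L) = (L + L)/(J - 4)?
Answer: 69405561/289 ≈ 2.4016e+5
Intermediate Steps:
f(J, L) = 2*L/(-4 + J) (f(J, L) = (2*L)/(-4 + J) = 2*L/(-4 + J))
u(W, S) = (6 + S)/(2*W) (u(W, S) = (S + 2*6/(-4 + 6))/(W + W) = (S + 2*6/2)/((2*W)) = (S + 2*6*(½))*(1/(2*W)) = (S + 6)*(1/(2*W)) = (6 + S)*(1/(2*W)) = (6 + S)/(2*W))
(490 + u(17, -4))² = (490 + (½)*(6 - 4)/17)² = (490 + (½)*(1/17)*2)² = (490 + 1/17)² = (8331/17)² = 69405561/289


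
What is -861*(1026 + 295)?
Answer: -1137381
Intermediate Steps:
-861*(1026 + 295) = -861*1321 = -1137381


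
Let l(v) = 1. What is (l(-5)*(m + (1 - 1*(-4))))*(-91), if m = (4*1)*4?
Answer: -1911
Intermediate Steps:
m = 16 (m = 4*4 = 16)
(l(-5)*(m + (1 - 1*(-4))))*(-91) = (1*(16 + (1 - 1*(-4))))*(-91) = (1*(16 + (1 + 4)))*(-91) = (1*(16 + 5))*(-91) = (1*21)*(-91) = 21*(-91) = -1911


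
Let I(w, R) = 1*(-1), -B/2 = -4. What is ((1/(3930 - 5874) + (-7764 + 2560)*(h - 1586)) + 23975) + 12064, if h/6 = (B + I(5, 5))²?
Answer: 13140676007/1944 ≈ 6.7596e+6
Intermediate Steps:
B = 8 (B = -2*(-4) = 8)
I(w, R) = -1
h = 294 (h = 6*(8 - 1)² = 6*7² = 6*49 = 294)
((1/(3930 - 5874) + (-7764 + 2560)*(h - 1586)) + 23975) + 12064 = ((1/(3930 - 5874) + (-7764 + 2560)*(294 - 1586)) + 23975) + 12064 = ((1/(-1944) - 5204*(-1292)) + 23975) + 12064 = ((-1/1944 + 6723568) + 23975) + 12064 = (13070616191/1944 + 23975) + 12064 = 13117223591/1944 + 12064 = 13140676007/1944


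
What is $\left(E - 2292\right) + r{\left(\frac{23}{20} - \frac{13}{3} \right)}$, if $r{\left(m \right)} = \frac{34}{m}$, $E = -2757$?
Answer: $- \frac{966399}{191} \approx -5059.7$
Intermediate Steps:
$\left(E - 2292\right) + r{\left(\frac{23}{20} - \frac{13}{3} \right)} = \left(-2757 - 2292\right) + \frac{34}{\frac{23}{20} - \frac{13}{3}} = -5049 + \frac{34}{23 \cdot \frac{1}{20} - \frac{13}{3}} = -5049 + \frac{34}{\frac{23}{20} - \frac{13}{3}} = -5049 + \frac{34}{- \frac{191}{60}} = -5049 + 34 \left(- \frac{60}{191}\right) = -5049 - \frac{2040}{191} = - \frac{966399}{191}$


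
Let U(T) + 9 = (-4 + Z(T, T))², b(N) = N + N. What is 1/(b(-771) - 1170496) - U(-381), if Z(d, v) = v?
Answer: -173714784209/1172038 ≈ -1.4822e+5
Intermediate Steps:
b(N) = 2*N
U(T) = -9 + (-4 + T)²
1/(b(-771) - 1170496) - U(-381) = 1/(2*(-771) - 1170496) - (-9 + (-4 - 381)²) = 1/(-1542 - 1170496) - (-9 + (-385)²) = 1/(-1172038) - (-9 + 148225) = -1/1172038 - 1*148216 = -1/1172038 - 148216 = -173714784209/1172038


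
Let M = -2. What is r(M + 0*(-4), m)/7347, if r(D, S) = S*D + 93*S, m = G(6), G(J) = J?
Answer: 182/2449 ≈ 0.074316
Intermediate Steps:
m = 6
r(D, S) = 93*S + D*S (r(D, S) = D*S + 93*S = 93*S + D*S)
r(M + 0*(-4), m)/7347 = (6*(93 + (-2 + 0*(-4))))/7347 = (6*(93 + (-2 + 0)))*(1/7347) = (6*(93 - 2))*(1/7347) = (6*91)*(1/7347) = 546*(1/7347) = 182/2449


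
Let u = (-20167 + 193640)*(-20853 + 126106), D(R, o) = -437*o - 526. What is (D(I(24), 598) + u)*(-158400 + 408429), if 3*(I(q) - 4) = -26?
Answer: 4565102444712693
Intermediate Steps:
I(q) = -14/3 (I(q) = 4 + (⅓)*(-26) = 4 - 26/3 = -14/3)
D(R, o) = -526 - 437*o
u = 18258553669 (u = 173473*105253 = 18258553669)
(D(I(24), 598) + u)*(-158400 + 408429) = ((-526 - 437*598) + 18258553669)*(-158400 + 408429) = ((-526 - 261326) + 18258553669)*250029 = (-261852 + 18258553669)*250029 = 18258291817*250029 = 4565102444712693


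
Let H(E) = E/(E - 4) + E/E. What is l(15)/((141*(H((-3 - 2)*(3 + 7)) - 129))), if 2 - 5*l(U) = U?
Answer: 117/806285 ≈ 0.00014511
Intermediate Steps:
l(U) = 2/5 - U/5
H(E) = 1 + E/(-4 + E) (H(E) = E/(-4 + E) + 1 = 1 + E/(-4 + E))
l(15)/((141*(H((-3 - 2)*(3 + 7)) - 129))) = (2/5 - 1/5*15)/((141*(2*(-2 + (-3 - 2)*(3 + 7))/(-4 + (-3 - 2)*(3 + 7)) - 129))) = (2/5 - 3)/((141*(2*(-2 - 5*10)/(-4 - 5*10) - 129))) = -13*1/(141*(2*(-2 - 50)/(-4 - 50) - 129))/5 = -13*1/(141*(2*(-52)/(-54) - 129))/5 = -13*1/(141*(2*(-1/54)*(-52) - 129))/5 = -13*1/(141*(52/27 - 129))/5 = -13/(5*(141*(-3431/27))) = -13/(5*(-161257/9)) = -13/5*(-9/161257) = 117/806285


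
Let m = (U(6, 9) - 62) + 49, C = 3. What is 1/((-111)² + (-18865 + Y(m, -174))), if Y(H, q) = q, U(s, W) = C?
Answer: -1/6718 ≈ -0.00014885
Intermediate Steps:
U(s, W) = 3
m = -10 (m = (3 - 62) + 49 = -59 + 49 = -10)
1/((-111)² + (-18865 + Y(m, -174))) = 1/((-111)² + (-18865 - 174)) = 1/(12321 - 19039) = 1/(-6718) = -1/6718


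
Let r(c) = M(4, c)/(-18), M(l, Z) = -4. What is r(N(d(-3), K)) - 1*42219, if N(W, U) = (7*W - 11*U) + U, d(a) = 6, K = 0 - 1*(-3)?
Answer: -379969/9 ≈ -42219.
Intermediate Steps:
K = 3 (K = 0 + 3 = 3)
N(W, U) = -10*U + 7*W (N(W, U) = (-11*U + 7*W) + U = -10*U + 7*W)
r(c) = 2/9 (r(c) = -4/(-18) = -4*(-1/18) = 2/9)
r(N(d(-3), K)) - 1*42219 = 2/9 - 1*42219 = 2/9 - 42219 = -379969/9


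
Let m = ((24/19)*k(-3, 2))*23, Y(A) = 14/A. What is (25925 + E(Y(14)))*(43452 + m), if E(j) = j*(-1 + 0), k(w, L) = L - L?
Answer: 1126449648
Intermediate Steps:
k(w, L) = 0
E(j) = -j (E(j) = j*(-1) = -j)
m = 0 (m = ((24/19)*0)*23 = 0*23 = 0)
(25925 + E(Y(14)))*(43452 + m) = (25925 - 14/14)*(43452 + 0) = (25925 - 14/14)*43452 = (25925 - 1*1)*43452 = (25925 - 1)*43452 = 25924*43452 = 1126449648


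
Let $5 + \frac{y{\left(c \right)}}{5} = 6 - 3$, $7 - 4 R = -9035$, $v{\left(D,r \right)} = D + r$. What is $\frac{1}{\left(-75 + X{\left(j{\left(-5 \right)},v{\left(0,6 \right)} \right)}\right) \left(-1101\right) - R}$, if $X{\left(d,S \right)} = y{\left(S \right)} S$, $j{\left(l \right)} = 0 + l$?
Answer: $\frac{2}{292749} \approx 6.8318 \cdot 10^{-6}$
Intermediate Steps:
$R = \frac{4521}{2}$ ($R = \frac{7}{4} - - \frac{9035}{4} = \frac{7}{4} + \frac{9035}{4} = \frac{4521}{2} \approx 2260.5$)
$y{\left(c \right)} = -10$ ($y{\left(c \right)} = -25 + 5 \left(6 - 3\right) = -25 + 5 \cdot 3 = -25 + 15 = -10$)
$j{\left(l \right)} = l$
$X{\left(d,S \right)} = - 10 S$
$\frac{1}{\left(-75 + X{\left(j{\left(-5 \right)},v{\left(0,6 \right)} \right)}\right) \left(-1101\right) - R} = \frac{1}{\left(-75 - 10 \left(0 + 6\right)\right) \left(-1101\right) - \frac{4521}{2}} = \frac{1}{\left(-75 - 60\right) \left(-1101\right) - \frac{4521}{2}} = \frac{1}{\left(-135\right) \left(-1101\right) - \frac{4521}{2}} = \frac{1}{148635 - \frac{4521}{2}} = \frac{1}{\frac{292749}{2}} = \frac{2}{292749}$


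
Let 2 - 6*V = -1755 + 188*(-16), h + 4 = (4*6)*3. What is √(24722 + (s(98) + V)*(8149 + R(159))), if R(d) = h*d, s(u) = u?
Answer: √609879390/6 ≈ 4116.0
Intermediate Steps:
h = 68 (h = -4 + (4*6)*3 = -4 + 24*3 = -4 + 72 = 68)
R(d) = 68*d
V = 4765/6 (V = ⅓ - (-1755 + 188*(-16))/6 = ⅓ - (-1755 - 3008)/6 = ⅓ - ⅙*(-4763) = ⅓ + 4763/6 = 4765/6 ≈ 794.17)
√(24722 + (s(98) + V)*(8149 + R(159))) = √(24722 + (98 + 4765/6)*(8149 + 68*159)) = √(24722 + 5353*(8149 + 10812)/6) = √(24722 + (5353/6)*18961) = √(24722 + 101498233/6) = √(101646565/6) = √609879390/6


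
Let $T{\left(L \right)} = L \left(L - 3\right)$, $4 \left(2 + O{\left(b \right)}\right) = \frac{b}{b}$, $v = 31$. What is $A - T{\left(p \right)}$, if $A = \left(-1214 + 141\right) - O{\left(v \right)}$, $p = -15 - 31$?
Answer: $- \frac{13301}{4} \approx -3325.3$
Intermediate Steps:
$p = -46$
$O{\left(b \right)} = - \frac{7}{4}$ ($O{\left(b \right)} = -2 + \frac{b \frac{1}{b}}{4} = -2 + \frac{1}{4} \cdot 1 = -2 + \frac{1}{4} = - \frac{7}{4}$)
$T{\left(L \right)} = L \left(-3 + L\right)$
$A = - \frac{4285}{4}$ ($A = \left(-1214 + 141\right) - - \frac{7}{4} = -1073 + \frac{7}{4} = - \frac{4285}{4} \approx -1071.3$)
$A - T{\left(p \right)} = - \frac{4285}{4} - - 46 \left(-3 - 46\right) = - \frac{4285}{4} - \left(-46\right) \left(-49\right) = - \frac{4285}{4} - 2254 = - \frac{13301}{4}$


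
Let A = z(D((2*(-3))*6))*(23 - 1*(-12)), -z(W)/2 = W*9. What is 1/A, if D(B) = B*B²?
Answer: 1/29393280 ≈ 3.4021e-8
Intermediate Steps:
D(B) = B³
z(W) = -18*W (z(W) = -2*W*9 = -18*W)
A = 29393280 (A = (-18*((2*(-3))*6)³)*(23 - 1*(-12)) = (-18*(-6*6)³)*(23 + 12) = -18*(-36)³*35 = -18*(-46656)*35 = 839808*35 = 29393280)
1/A = 1/29393280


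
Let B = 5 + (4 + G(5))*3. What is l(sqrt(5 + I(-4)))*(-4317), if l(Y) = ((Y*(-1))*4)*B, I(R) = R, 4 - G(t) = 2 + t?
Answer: 138144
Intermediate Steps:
G(t) = 2 - t (G(t) = 4 - (2 + t) = 4 + (-2 - t) = 2 - t)
B = 8 (B = 5 + (4 + (2 - 1*5))*3 = 5 + (4 + (2 - 5))*3 = 5 + (4 - 3)*3 = 5 + 1*3 = 5 + 3 = 8)
l(Y) = -32*Y (l(Y) = ((Y*(-1))*4)*8 = (-Y*4)*8 = -4*Y*8 = -32*Y)
l(sqrt(5 + I(-4)))*(-4317) = -32*sqrt(5 - 4)*(-4317) = -32*sqrt(1)*(-4317) = -32*1*(-4317) = -32*(-4317) = 138144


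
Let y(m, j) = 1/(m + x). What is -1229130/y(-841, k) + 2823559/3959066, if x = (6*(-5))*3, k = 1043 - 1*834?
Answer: 4530438526715539/3959066 ≈ 1.1443e+9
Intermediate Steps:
k = 209 (k = 1043 - 834 = 209)
x = -90 (x = -30*3 = -90)
y(m, j) = 1/(-90 + m) (y(m, j) = 1/(m - 90) = 1/(-90 + m))
-1229130/y(-841, k) + 2823559/3959066 = -1229130/(1/(-90 - 841)) + 2823559/3959066 = -1229130/(1/(-931)) + 2823559*(1/3959066) = -1229130/(-1/931) + 2823559/3959066 = -1229130*(-931) + 2823559/3959066 = 1144320030 + 2823559/3959066 = 4530438526715539/3959066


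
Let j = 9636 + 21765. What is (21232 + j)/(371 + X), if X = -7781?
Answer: -52633/7410 ≈ -7.1030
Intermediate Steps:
j = 31401
(21232 + j)/(371 + X) = (21232 + 31401)/(371 - 7781) = 52633/(-7410) = 52633*(-1/7410) = -52633/7410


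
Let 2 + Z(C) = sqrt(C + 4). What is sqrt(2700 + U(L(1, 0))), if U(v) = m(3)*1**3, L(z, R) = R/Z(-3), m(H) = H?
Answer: sqrt(2703) ≈ 51.990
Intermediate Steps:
Z(C) = -2 + sqrt(4 + C) (Z(C) = -2 + sqrt(C + 4) = -2 + sqrt(4 + C))
L(z, R) = -R (L(z, R) = R/(-2 + sqrt(4 - 3)) = R/(-2 + sqrt(1)) = R/(-2 + 1) = R/(-1) = R*(-1) = -R)
U(v) = 3 (U(v) = 3*1**3 = 3*1 = 3)
sqrt(2700 + U(L(1, 0))) = sqrt(2700 + 3) = sqrt(2703)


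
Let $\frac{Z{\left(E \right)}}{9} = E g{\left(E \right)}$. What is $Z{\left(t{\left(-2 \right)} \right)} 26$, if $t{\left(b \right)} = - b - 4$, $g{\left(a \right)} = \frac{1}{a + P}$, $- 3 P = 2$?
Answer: $\frac{351}{2} \approx 175.5$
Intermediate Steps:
$P = - \frac{2}{3}$ ($P = \left(- \frac{1}{3}\right) 2 = - \frac{2}{3} \approx -0.66667$)
$g{\left(a \right)} = \frac{1}{- \frac{2}{3} + a}$ ($g{\left(a \right)} = \frac{1}{a - \frac{2}{3}} = \frac{1}{- \frac{2}{3} + a}$)
$t{\left(b \right)} = -4 - b$
$Z{\left(E \right)} = \frac{27 E}{-2 + 3 E}$ ($Z{\left(E \right)} = 9 E \frac{3}{-2 + 3 E} = 9 \frac{3 E}{-2 + 3 E} = \frac{27 E}{-2 + 3 E}$)
$Z{\left(t{\left(-2 \right)} \right)} 26 = \frac{27 \left(-4 - -2\right)}{-2 + 3 \left(-4 - -2\right)} 26 = \frac{27 \left(-4 + 2\right)}{-2 + 3 \left(-4 + 2\right)} 26 = 27 \left(-2\right) \frac{1}{-2 + 3 \left(-2\right)} 26 = 27 \left(-2\right) \frac{1}{-2 - 6} \cdot 26 = 27 \left(-2\right) \frac{1}{-8} \cdot 26 = 27 \left(-2\right) \left(- \frac{1}{8}\right) 26 = \frac{27}{4} \cdot 26 = \frac{351}{2}$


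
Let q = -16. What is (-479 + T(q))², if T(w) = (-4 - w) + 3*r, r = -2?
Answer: 223729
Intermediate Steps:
T(w) = -10 - w (T(w) = (-4 - w) + 3*(-2) = (-4 - w) - 6 = -10 - w)
(-479 + T(q))² = (-479 + (-10 - 1*(-16)))² = (-479 + (-10 + 16))² = (-479 + 6)² = (-473)² = 223729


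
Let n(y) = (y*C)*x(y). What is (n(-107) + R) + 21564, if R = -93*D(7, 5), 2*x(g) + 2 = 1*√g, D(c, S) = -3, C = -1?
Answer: 21736 + 107*I*√107/2 ≈ 21736.0 + 553.41*I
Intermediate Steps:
x(g) = -1 + √g/2 (x(g) = -1 + (1*√g)/2 = -1 + √g/2)
R = 279 (R = -93*(-3) = 279)
n(y) = -y*(-1 + √y/2) (n(y) = (y*(-1))*(-1 + √y/2) = (-y)*(-1 + √y/2) = -y*(-1 + √y/2))
(n(-107) + R) + 21564 = ((-107 - (-107)*I*√107/2) + 279) + 21564 = ((-107 + 107*I*√107/2) + 279) + 21564 = (172 + 107*I*√107/2) + 21564 = 21736 + 107*I*√107/2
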